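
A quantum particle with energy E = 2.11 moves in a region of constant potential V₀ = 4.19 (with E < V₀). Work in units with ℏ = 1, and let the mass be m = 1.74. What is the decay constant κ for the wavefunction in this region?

Since E < V₀ the TISE in this region is ψ'' = κ²ψ with κ = √(2m(V₀ − E))/ℏ.
κ = √(2 × 1.74 × 2.08) = 2.690.

κ = 2.69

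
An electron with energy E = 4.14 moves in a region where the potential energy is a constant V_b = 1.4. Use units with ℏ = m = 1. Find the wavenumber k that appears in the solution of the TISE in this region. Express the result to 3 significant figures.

With E > V_b the solution is oscillatory, ψ ∝ e^{±ikx} with k = √(2m(E − V_b))/ℏ.
k = √(2 × 1 × 2.74) = 2.341.

k = 2.34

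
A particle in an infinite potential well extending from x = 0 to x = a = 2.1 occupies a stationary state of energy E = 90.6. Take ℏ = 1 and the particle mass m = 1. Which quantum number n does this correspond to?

n = 9

From E_n = n²π²ℏ²/(2ma²) invert to n = √(2ma²E)/(πℏ).
n = (2.1/π) × √(2 × 1 × 90.6) = 8.998 → n = 9.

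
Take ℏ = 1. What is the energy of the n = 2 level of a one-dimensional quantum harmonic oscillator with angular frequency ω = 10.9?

Using E_n = (n + ½)ℏω: E_2 = 2.5 × 10.9 = 27.25.

E = 27.3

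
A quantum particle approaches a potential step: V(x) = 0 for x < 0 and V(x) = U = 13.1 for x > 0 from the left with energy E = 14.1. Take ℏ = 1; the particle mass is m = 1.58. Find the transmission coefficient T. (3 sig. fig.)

The wavenumbers are k₁ = √(2mE)/ℏ = 6.675 on the left and k₂ = √(2m(E − U))/ℏ = 1.778 on the right.
Continuity of ψ and ψ′ at the step yields the reflection amplitude r = (k₁ − k₂)/(k₁ + k₂) = 0.5794; thus R = |r|² = 0.3357, T = 0.6643.

T = 0.664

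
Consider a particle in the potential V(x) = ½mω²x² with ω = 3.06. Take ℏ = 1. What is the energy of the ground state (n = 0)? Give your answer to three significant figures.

E = 1.53

The oscillator eigenvalues are E_n = ℏω(n + ½), so E_0 = 3.06 × 0.5 = 1.530.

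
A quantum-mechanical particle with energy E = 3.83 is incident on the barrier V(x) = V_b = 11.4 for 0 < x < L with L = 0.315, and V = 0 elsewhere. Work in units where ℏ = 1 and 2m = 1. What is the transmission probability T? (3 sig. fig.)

T = 0.482

Since E < V_b the interior solution is evanescent with decay constant κ = √(2m(V_b − E))/ℏ = 2.751.
κL = 0.8667, sinh(κL) = 0.9793.
Matching ψ, ψ′ at both faces gives T = [1 + V_b² sinh²(κL) / (4E(V_b − E))]⁻¹ = 1/2.075 = 0.482.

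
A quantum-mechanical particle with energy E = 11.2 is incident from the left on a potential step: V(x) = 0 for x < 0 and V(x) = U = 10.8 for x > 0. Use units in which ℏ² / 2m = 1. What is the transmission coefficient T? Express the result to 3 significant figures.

T = 0.535

The wavenumbers are k₁ = √(2mE)/ℏ = 3.347 on the left and k₂ = √(2m(E − U))/ℏ = 0.6325 on the right.
Continuity of ψ and ψ′ at the step yields the reflection amplitude r = (k₁ − k₂)/(k₁ + k₂) = 0.6821; thus R = |r|² = 0.4653, T = 0.5347.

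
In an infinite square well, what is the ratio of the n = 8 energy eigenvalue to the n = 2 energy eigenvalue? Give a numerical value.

16

E_n = n²π²ℏ²/(2mL²) so the ratio is n₂²/n₁² = 64/4 = 16.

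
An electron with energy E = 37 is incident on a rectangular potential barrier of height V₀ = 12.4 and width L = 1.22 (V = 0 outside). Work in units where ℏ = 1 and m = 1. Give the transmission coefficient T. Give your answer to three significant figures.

T = 0.976

Above the barrier the interior wavenumber is k₂ = √(2m(E − V₀))/ℏ = 7.014, giving phase k₂L = 8.557.
T = [1 + V₀² sin²(k₂L) / (4E(E − V₀))]⁻¹ = 1/1.025 = 0.976.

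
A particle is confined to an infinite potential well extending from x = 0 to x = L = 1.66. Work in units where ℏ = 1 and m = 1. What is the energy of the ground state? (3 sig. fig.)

E = 1.79

The infinite-well eigenfunctions ψ_n = √(2/L) sin(nπx/L) vanish at both walls, giving E_n = n²π²ℏ²/(2mL²).
E_1 = 1² × π² / (2 × 1 × 1.66²) = 1.791.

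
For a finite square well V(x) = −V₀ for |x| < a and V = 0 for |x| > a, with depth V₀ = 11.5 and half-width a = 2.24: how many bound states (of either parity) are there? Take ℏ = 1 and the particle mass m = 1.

Define the well-strength parameter z₀ = (a/ℏ)√(2mV₀) = 2.24 × √(2·1·11.5) = 10.74.
A new bound state (alternating even/odd) appears each time z₀ passes a multiple of π/2, so N = ⌊2z₀/π⌋ + 1 = ⌊6.839⌋ + 1 = 7.

N = 7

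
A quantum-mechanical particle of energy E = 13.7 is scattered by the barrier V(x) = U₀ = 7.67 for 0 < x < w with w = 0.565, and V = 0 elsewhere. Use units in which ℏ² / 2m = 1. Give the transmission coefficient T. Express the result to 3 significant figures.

T = 0.853

Above the barrier the interior wavenumber is k₂ = √(2m(E − U₀))/ℏ = 2.456, giving phase k₂w = 1.387.
Matching at both interfaces gives T⁻¹ = 1 + U₀² sin²(k₂w) / [4E(E − U₀)] = 1.172, hence T = 0.853.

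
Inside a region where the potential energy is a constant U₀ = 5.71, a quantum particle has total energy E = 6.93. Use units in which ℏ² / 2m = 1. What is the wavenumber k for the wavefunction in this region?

k = 1.10

With E > U₀ the solution is oscillatory, ψ ∝ e^{±ikx} with k = √(2m(E − U₀))/ℏ.
k = √(2 × 0.5 × 1.22) = 1.105.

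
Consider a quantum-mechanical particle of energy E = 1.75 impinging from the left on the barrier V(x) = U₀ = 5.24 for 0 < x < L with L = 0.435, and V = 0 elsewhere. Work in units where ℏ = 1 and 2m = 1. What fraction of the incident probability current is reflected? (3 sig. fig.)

Since E < U₀ the interior solution is evanescent with decay constant κ = √(2m(U₀ − E))/ℏ = 1.868.
κL = 0.8126, sinh(κL) = 0.9051.
The exact tunnelling result is T⁻¹ = 1 + U₀² sinh²(κL) / [4E(U₀ − E)] = 1.921, so T = 0.521.
R = 1 − T = 0.479.

R = 0.479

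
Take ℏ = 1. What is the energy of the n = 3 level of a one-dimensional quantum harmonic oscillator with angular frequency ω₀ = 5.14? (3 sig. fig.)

Using E_n = (n + ½)ℏω₀: E_3 = 3.5 × 5.14 = 17.99.

E = 18.0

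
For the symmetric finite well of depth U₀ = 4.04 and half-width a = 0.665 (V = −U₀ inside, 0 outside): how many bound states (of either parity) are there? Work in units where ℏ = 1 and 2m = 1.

Define the well-strength parameter z₀ = (a/ℏ)√(2mU₀) = 0.665 × √(2·0.5·4.04) = 1.337.
A new bound state (alternating even/odd) appears each time z₀ passes a multiple of π/2, so N = ⌊2z₀/π⌋ + 1 = ⌊0.8509⌋ + 1 = 1.

N = 1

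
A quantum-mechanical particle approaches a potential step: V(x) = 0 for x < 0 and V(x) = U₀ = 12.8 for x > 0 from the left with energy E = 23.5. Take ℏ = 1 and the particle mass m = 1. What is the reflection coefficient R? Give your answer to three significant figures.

On each side the TISE gives plane waves with k = √(2m(E − V))/ℏ: k₁ = √(2·1·23.5) = 6.856, k₂ = √(2·1·10.7) = 4.626.
Matching ψ and ψ′ at x = 0 gives r = (k₁ − k₂)/(k₁ + k₂), so R = r² = 0.03771 and T = 1 − R = 0.9623.

R = 0.0377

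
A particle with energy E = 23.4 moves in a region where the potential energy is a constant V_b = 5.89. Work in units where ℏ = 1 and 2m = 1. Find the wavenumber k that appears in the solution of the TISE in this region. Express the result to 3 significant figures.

With E > V_b the solution is oscillatory, ψ ∝ e^{±ikx} with k = √(2m(E − V_b))/ℏ.
k = √(2 × 0.5 × 17.51) = 4.184.

k = 4.18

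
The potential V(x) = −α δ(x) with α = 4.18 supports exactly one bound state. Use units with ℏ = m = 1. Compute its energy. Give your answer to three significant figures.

E = -8.74

The bound state is ψ(x) = √κ e^{−κ|x|}. The derivative jump ψ'(0⁺) − ψ'(0⁻) = −(2mα/ℏ²)ψ(0) fixes κ = mα/ℏ² = 4.180.
Then E = −ℏ²κ²/(2m) = −mα²/(2ℏ²) = -8.736.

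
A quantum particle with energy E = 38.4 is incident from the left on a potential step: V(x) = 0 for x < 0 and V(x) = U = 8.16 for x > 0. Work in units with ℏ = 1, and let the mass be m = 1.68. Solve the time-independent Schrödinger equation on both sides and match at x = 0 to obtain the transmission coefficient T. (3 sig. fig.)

The wavenumbers are k₁ = √(2mE)/ℏ = 11.36 on the left and k₂ = √(2m(E − U))/ℏ = 10.08 on the right.
Continuity of ψ and ψ′ at the step yields the reflection amplitude r = (k₁ − k₂)/(k₁ + k₂) = 0.05965; thus R = |r|² = 0.003558, T = 0.9964.

T = 0.996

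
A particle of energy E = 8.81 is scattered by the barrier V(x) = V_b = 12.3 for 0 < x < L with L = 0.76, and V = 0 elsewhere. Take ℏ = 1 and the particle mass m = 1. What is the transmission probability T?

Since E < V_b the interior solution is evanescent with decay constant κ = √(2m(V_b − E))/ℏ = 2.642.
κL = 2.008, sinh(κL) = 3.657.
Matching ψ, ψ′ at both faces gives T = [1 + V_b² sinh²(κL) / (4E(V_b − E))]⁻¹ = 1/17.45 = 0.0573.

T = 0.0573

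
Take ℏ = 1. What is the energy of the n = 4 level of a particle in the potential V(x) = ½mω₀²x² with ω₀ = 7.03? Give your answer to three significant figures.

E = 31.6

The oscillator eigenvalues are E_n = ℏω₀(n + ½), so E_4 = 7.03 × 4.5 = 31.64.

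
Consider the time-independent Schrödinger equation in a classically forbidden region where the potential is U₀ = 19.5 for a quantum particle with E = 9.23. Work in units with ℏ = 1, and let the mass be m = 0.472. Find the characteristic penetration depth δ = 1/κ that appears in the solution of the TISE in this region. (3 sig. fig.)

δ = 0.321

Since E < U₀ the TISE in this region is ψ'' = κ²ψ with κ = √(2m(U₀ − E))/ℏ.
κ = √(2 × 0.472 × 10.27) = 3.114. The penetration depth is δ = 1/κ = 0.321.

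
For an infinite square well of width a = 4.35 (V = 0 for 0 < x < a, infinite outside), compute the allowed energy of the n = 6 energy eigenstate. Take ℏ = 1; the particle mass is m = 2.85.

Requiring ψ(0) = ψ(a) = 0 quantises k = nπ/a, hence E_n = ℏ²k²/2m = n²π²ℏ²/(2ma²).
E_6 = 6² × π² / (2 × 2.85 × 4.35²) = 3.294.

E = 3.29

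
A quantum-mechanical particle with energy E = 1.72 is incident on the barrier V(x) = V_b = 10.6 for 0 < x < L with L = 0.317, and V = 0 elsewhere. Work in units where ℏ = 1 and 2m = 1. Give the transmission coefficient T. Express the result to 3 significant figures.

Since E < V_b the interior solution is evanescent with decay constant κ = √(2m(V_b − E))/ℏ = 2.980.
κL = 0.9446, sinh(κL) = 1.092.
The exact tunnelling result is T⁻¹ = 1 + V_b² sinh²(κL) / [4E(V_b − E)] = 3.191, so T = 0.313.

T = 0.313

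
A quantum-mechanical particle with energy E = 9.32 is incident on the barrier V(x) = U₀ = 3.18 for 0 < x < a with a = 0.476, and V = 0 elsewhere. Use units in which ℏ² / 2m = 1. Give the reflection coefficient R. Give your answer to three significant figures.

R = 0.0364

E > U₀: inside the barrier k₂ = √(2m(E − U₀))/ℏ = 2.478, k₂a = 1.179.
T = [1 + U₀² sin²(k₂a) / (4E(E − U₀))]⁻¹ = 1/1.038 = 0.964.
R = 1 − T = 0.0364.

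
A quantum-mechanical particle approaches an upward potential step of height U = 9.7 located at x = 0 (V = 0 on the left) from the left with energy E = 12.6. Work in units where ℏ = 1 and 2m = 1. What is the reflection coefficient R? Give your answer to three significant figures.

The wavenumbers are k₁ = √(2mE)/ℏ = 3.550 on the left and k₂ = √(2m(E − U))/ℏ = 1.703 on the right.
Matching ψ and ψ′ at x = 0 gives r = (k₁ − k₂)/(k₁ + k₂), so R = r² = 0.1236 and T = 1 − R = 0.8764.

R = 0.124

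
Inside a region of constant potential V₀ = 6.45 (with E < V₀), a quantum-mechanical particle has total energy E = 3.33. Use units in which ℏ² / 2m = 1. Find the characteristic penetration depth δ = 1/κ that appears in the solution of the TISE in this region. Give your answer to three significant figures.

Since E < V₀ the TISE in this region is ψ'' = κ²ψ with κ = √(2m(V₀ − E))/ℏ.
κ = √(2 × 0.5 × 3.12) = 1.766. The penetration depth is δ = 1/κ = 0.566.

δ = 0.566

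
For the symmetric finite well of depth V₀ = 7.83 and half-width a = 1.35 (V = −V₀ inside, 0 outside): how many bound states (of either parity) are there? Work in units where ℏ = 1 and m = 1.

N = 4

Define the well-strength parameter z₀ = (a/ℏ)√(2mV₀) = 1.35 × √(2·1·7.83) = 5.342.
A new bound state (alternating even/odd) appears each time z₀ passes a multiple of π/2, so N = ⌊2z₀/π⌋ + 1 = ⌊3.401⌋ + 1 = 4.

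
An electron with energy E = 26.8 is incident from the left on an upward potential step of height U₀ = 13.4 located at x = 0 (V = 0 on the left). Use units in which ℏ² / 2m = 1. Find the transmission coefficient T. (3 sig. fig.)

T = 0.971

The wavenumbers are k₁ = √(2mE)/ℏ = 5.177 on the left and k₂ = √(2m(E − U₀))/ℏ = 3.661 on the right.
Matching ψ and ψ′ at x = 0 gives r = (k₁ − k₂)/(k₁ + k₂), so R = r² = 0.02944 and T = 1 − R = 0.9706.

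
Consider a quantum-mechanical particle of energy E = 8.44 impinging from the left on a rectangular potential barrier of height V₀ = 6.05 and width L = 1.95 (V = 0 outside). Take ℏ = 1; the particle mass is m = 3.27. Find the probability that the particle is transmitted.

T = 0.692

E > V₀: inside the barrier k₂ = √(2m(E − V₀))/ℏ = 3.954, k₂L = 7.709.
T = [1 + V₀² sin²(k₂L) / (4E(E − V₀))]⁻¹ = 1/1.444 = 0.692.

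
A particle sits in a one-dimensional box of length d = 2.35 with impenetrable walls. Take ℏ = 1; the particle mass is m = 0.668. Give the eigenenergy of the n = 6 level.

E = 48.2

The infinite-well eigenfunctions ψ_n = √(2/d) sin(nπx/d) vanish at both walls, giving E_n = n²π²ℏ²/(2md²).
E_6 = 6² × π² / (2 × 0.668 × 2.35²) = 48.16.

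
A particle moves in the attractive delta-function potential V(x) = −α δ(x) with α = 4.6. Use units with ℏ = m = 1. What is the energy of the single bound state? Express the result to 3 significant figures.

For x ≠ 0 the bound state is ψ ∝ e^{−κ|x|}; integrating the TISE across the delta gives the cusp condition 2κ = 2mα/ℏ², so κ = 4.600.
Then E = −ℏ²κ²/(2m) = −mα²/(2ℏ²) = -10.58.

E = -10.6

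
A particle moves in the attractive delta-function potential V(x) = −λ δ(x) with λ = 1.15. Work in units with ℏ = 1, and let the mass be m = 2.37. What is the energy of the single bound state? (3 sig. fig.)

E = -1.57

For x ≠ 0 the bound state is ψ ∝ e^{−κ|x|}; integrating the TISE across the delta gives the cusp condition 2κ = 2mλ/ℏ², so κ = 2.726.
Then E = −ℏ²κ²/(2m) = −mλ²/(2ℏ²) = -1.567.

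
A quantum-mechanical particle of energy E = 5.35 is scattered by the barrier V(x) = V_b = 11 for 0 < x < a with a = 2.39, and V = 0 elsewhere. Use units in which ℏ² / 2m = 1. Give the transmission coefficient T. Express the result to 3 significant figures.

T = 0.0000465

E < V_b: inside the barrier ψ ∝ e^{±κx} with κ = √(2m(V_b − E))/ℏ = 2.377.
κa = 5.681, sinh(κa) = 146.6.
The exact tunnelling result is T⁻¹ = 1 + V_b² sinh²(κa) / [4E(V_b − E)] = 21510, so T = 0.0000465.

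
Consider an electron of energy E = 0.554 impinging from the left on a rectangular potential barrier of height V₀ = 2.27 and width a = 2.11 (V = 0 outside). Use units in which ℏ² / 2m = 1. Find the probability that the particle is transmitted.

Since E < V₀ the interior solution is evanescent with decay constant κ = √(2m(V₀ − E))/ℏ = 1.310.
κa = 2.764, sinh(κa) = 7.900.
The exact tunnelling result is T⁻¹ = 1 + V₀² sinh²(κa) / [4E(V₀ − E)] = 85.58, so T = 0.0117.

T = 0.0117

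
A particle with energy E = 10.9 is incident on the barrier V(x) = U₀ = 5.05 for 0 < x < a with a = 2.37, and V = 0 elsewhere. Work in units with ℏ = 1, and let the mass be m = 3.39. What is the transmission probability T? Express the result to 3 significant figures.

T = 0.953

E > U₀: inside the barrier k₂ = √(2m(E − U₀))/ℏ = 6.298, k₂a = 14.93.
Matching at both interfaces gives T⁻¹ = 1 + U₀² sin²(k₂a) / [4E(E − U₀)] = 1.050, hence T = 0.953.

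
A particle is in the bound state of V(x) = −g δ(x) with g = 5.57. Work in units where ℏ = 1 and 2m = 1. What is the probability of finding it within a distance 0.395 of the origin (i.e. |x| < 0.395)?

The normalised bound state is ψ = √κ e^{−κ|x|} with κ = mg/ℏ² = 2.785.
P(|x| < d) = ∫_{−d}^{d} κ e^{−2κ|x|} dx = 1 − e^{−2κd} = 1 − e^{−2.200} = 0.8892.

P = 0.889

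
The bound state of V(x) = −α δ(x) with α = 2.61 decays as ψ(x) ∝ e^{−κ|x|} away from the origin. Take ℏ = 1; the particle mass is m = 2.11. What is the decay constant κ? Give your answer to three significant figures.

Integrating the TISE across x = 0 gives the cusp condition ψ'(0⁺) − ψ'(0⁻) = −(2mα/ℏ²)ψ(0).
With ψ ∝ e^{−κ|x|} this yields −2κ = −2mα/ℏ², so κ = mα/ℏ² = 5.507.

κ = 5.51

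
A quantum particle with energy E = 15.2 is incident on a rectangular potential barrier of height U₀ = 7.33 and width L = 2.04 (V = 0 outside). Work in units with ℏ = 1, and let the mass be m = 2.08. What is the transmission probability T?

E > U₀: inside the barrier k₂ = √(2m(E − U₀))/ℏ = 5.722, k₂L = 11.67.
T = [1 + U₀² sin²(k₂L) / (4E(E − U₀))]⁻¹ = 1/1.068 = 0.936.

T = 0.936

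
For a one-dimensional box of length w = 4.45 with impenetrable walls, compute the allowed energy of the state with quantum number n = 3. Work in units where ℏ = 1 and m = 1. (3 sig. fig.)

E = 2.24

Requiring ψ(0) = ψ(w) = 0 quantises k = nπ/w, hence E_n = ℏ²k²/2m = n²π²ℏ²/(2mw²).
E_3 = 3² × π² / (2 × 1 × 4.45²) = 2.243.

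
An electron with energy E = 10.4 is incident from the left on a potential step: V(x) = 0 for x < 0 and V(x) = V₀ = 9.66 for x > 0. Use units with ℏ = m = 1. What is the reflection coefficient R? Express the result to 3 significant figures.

The wavenumbers are k₁ = √(2mE)/ℏ = 4.561 on the left and k₂ = √(2m(E − V₀))/ℏ = 1.217 on the right.
Continuity of ψ and ψ′ at the step yields the reflection amplitude r = (k₁ − k₂)/(k₁ + k₂) = 0.5788; thus R = |r|² = 0.3351, T = 0.6649.

R = 0.335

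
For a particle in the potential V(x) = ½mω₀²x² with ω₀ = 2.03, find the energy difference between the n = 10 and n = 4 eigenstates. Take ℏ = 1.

E_n = ℏω₀(n + ½), so ΔE = (10 − 4) ℏω₀ = 6 × 2.03 = 12.18.

ΔE = 12.2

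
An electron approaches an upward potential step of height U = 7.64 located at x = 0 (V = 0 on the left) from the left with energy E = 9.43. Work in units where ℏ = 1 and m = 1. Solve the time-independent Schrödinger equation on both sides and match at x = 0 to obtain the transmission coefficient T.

T = 0.845

The wavenumbers are k₁ = √(2mE)/ℏ = 4.343 on the left and k₂ = √(2m(E − U))/ℏ = 1.892 on the right.
Matching ψ and ψ′ at x = 0 gives r = (k₁ − k₂)/(k₁ + k₂), so R = r² = 0.1545 and T = 1 − R = 0.8455.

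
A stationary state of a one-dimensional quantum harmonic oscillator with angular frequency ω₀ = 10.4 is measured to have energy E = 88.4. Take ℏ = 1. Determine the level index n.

Invert E_n = (n + ½)ℏω₀: n = E/ℏω₀ − ½ = 8.000, so n = 8.

n = 8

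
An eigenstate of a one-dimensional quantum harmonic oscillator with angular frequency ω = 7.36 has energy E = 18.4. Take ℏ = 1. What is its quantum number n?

n = 2

E_n = ℏω(n + ½) ⇒ n = E/(ℏω) − ½ = 18.4/7.36 − 0.5 = 2.000 → n = 2.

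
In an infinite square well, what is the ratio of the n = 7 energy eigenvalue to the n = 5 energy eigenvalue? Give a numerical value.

1.96

Since E_n ∝ n², the ratio is (7/5)² = 1.96.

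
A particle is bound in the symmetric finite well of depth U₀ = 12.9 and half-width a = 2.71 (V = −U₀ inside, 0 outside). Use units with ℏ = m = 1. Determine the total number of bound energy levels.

The dimensionless depth is z₀ = a√(2mU₀)/ℏ = 2.71 × √(25.80) = 13.77.
A new bound state (alternating even/odd) appears each time z₀ passes a multiple of π/2, so N = ⌊2z₀/π⌋ + 1 = ⌊8.763⌋ + 1 = 9.

N = 9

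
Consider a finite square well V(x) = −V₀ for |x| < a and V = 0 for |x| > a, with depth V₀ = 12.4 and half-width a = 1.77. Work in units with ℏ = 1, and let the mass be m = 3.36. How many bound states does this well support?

N = 11

Define the well-strength parameter z₀ = (a/ℏ)√(2mV₀) = 1.77 × √(2·3.36·12.4) = 16.16.
The even/odd transcendental equations gain one root per π/2 in z₀, giving N = 1 + ⌊2z₀/π⌋ = 1 + ⌊10.29⌋ = 11.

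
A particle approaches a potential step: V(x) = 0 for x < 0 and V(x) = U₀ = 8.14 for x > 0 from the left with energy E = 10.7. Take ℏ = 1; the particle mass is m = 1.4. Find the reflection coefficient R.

On each side the TISE gives plane waves with k = √(2m(E − V))/ℏ: k₁ = √(2·1.4·10.7) = 5.474, k₂ = √(2·1.4·2.56) = 2.677.
Continuity of ψ and ψ′ at the step yields the reflection amplitude r = (k₁ − k₂)/(k₁ + k₂) = 0.3431; thus R = |r|² = 0.1177, T = 0.8823.

R = 0.118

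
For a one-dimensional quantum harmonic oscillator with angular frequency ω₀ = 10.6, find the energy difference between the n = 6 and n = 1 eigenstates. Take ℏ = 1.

ΔE = 53.0

E_n = ℏω₀(n + ½), so ΔE = (6 − 1) ℏω₀ = 5 × 10.6 = 53.00.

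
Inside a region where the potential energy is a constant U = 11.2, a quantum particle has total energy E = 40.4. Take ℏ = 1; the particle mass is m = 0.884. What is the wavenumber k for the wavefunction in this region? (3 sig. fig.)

With E > U the solution is oscillatory, ψ ∝ e^{±ikx} with k = √(2m(E − U))/ℏ.
k = √(2 × 0.884 × 29.2) = 7.185.

k = 7.19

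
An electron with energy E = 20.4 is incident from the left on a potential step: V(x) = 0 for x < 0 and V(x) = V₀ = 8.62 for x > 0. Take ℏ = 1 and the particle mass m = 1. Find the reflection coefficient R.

On each side the TISE gives plane waves with k = √(2m(E − V))/ℏ: k₁ = √(2·1·20.4) = 6.387, k₂ = √(2·1·11.78) = 4.854.
Matching ψ and ψ′ at x = 0 gives r = (k₁ − k₂)/(k₁ + k₂), so R = r² = 0.01861 and T = 1 − R = 0.9814.

R = 0.0186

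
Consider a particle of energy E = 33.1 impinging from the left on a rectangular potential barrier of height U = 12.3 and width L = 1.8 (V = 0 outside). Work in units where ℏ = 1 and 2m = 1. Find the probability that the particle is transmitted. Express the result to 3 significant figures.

E > U: inside the barrier k₂ = √(2m(E − U))/ℏ = 4.561, k₂L = 8.209.
T = [1 + U² sin²(k₂L) / (4E(E − U))]⁻¹ = 1/1.048 = 0.954.

T = 0.954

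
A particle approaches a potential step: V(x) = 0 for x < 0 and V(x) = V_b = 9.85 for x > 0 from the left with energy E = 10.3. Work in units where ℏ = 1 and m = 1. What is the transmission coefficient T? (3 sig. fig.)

The wavenumbers are k₁ = √(2mE)/ℏ = 4.539 on the left and k₂ = √(2m(E − V_b))/ℏ = 0.9487 on the right.
Continuity of ψ and ψ′ at the step yields the reflection amplitude r = (k₁ − k₂)/(k₁ + k₂) = 0.6542; thus R = |r|² = 0.4280, T = 0.5720.

T = 0.572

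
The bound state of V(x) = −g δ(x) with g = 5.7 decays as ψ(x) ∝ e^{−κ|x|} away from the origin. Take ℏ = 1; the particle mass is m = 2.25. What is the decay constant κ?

κ = 12.8

Integrating the TISE across x = 0 gives the cusp condition ψ'(0⁺) − ψ'(0⁻) = −(2mg/ℏ²)ψ(0).
With ψ ∝ e^{−κ|x|} this yields −2κ = −2mg/ℏ², so κ = mg/ℏ² = 12.83.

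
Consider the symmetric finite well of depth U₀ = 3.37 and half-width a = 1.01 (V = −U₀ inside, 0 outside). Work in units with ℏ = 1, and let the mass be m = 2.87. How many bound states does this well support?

N = 3

Define the well-strength parameter z₀ = (a/ℏ)√(2mU₀) = 1.01 × √(2·2.87·3.37) = 4.442.
The even/odd transcendental equations gain one root per π/2 in z₀, giving N = 1 + ⌊2z₀/π⌋ = 1 + ⌊2.828⌋ = 3.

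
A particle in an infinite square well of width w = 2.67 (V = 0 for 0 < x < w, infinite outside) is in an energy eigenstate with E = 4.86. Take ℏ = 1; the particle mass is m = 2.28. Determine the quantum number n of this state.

n = 4

For an infinite well E_n = n²π²ℏ²/(2mw²), so n = (w/πℏ)√(2mE).
n = (2.67/π) × √(2 × 2.28 × 4.86) = 4.001 → n = 4.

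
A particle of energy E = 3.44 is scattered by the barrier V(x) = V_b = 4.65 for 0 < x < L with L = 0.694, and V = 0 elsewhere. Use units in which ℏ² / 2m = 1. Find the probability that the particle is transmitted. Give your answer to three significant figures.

T = 0.522

E < V_b: inside the barrier ψ ∝ e^{±κx} with κ = √(2m(V_b − E))/ℏ = 1.100.
κL = 0.7634, sinh(κL) = 0.8397.
Matching ψ, ψ′ at both faces gives T = [1 + V_b² sinh²(κL) / (4E(V_b − E))]⁻¹ = 1/1.916 = 0.522.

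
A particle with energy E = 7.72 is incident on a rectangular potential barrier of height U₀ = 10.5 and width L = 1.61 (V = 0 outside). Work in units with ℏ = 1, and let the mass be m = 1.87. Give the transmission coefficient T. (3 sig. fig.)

T = 0.0000964

Since E < U₀ the interior solution is evanescent with decay constant κ = √(2m(U₀ − E))/ℏ = 3.224.
κL = 5.191, sinh(κL) = 89.86.
Matching ψ, ψ′ at both faces gives T = [1 + U₀² sinh²(κL) / (4E(U₀ − E))]⁻¹ = 1/10370 = 0.0000964.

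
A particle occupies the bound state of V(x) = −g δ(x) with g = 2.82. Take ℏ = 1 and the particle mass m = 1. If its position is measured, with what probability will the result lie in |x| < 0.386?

The normalised bound state is ψ = √κ e^{−κ|x|} with κ = mg/ℏ² = 2.820.
P(|x| < d) = ∫_{−d}^{d} κ e^{−2κ|x|} dx = 1 − e^{−2κd} = 1 − e^{−2.177} = 0.8866.

P = 0.887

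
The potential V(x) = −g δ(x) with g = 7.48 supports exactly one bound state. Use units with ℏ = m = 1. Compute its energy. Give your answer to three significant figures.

The bound state is ψ(x) = √κ e^{−κ|x|}. The derivative jump ψ'(0⁺) − ψ'(0⁻) = −(2mg/ℏ²)ψ(0) fixes κ = mg/ℏ² = 7.480.
Then E = −ℏ²κ²/(2m) = −mg²/(2ℏ²) = -27.98.

E = -28.0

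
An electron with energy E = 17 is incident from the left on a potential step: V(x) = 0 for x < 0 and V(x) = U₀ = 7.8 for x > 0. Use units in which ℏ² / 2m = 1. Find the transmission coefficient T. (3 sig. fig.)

T = 0.977

The wavenumbers are k₁ = √(2mE)/ℏ = 4.123 on the left and k₂ = √(2m(E − U₀))/ℏ = 3.033 on the right.
Continuity of ψ and ψ′ at the step yields the reflection amplitude r = (k₁ − k₂)/(k₁ + k₂) = 0.1523; thus R = |r|² = 0.02320, T = 0.9768.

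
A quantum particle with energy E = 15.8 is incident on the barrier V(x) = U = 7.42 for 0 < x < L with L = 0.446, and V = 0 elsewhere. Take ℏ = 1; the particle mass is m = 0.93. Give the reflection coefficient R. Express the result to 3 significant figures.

R = 0.0911

E > U: inside the barrier k₂ = √(2m(E − U))/ℏ = 3.948, k₂L = 1.761.
Matching at both interfaces gives T⁻¹ = 1 + U² sin²(k₂L) / [4E(E − U)] = 1.100, hence T = 0.909.
R = 1 − T = 0.0911.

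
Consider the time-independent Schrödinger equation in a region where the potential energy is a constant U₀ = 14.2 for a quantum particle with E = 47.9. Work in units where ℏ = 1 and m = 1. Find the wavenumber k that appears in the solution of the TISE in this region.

With E > U₀ the solution is oscillatory, ψ ∝ e^{±ikx} with k = √(2m(E − U₀))/ℏ.
k = √(2 × 1 × 33.7) = 8.210.

k = 8.21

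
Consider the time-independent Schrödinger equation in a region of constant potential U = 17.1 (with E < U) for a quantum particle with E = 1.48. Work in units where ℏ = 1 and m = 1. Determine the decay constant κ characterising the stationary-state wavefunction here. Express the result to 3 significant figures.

κ = 5.59

Since E < U the TISE in this region is ψ'' = κ²ψ with κ = √(2m(U − E))/ℏ.
κ = √(2 × 1 × 15.62) = 5.589.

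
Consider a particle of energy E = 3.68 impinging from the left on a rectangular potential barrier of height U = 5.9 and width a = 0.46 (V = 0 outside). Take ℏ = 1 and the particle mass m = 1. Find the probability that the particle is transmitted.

Since E < U the interior solution is evanescent with decay constant κ = √(2m(U − E))/ℏ = 2.107.
κa = 0.9693, sinh(κa) = 1.128.
Matching ψ, ψ′ at both faces gives T = [1 + U² sinh²(κa) / (4E(U − E))]⁻¹ = 1/2.356 = 0.424.

T = 0.424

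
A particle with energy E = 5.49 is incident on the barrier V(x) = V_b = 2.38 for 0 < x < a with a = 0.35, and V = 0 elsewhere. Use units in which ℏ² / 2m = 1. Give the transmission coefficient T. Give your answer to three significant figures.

T = 0.973

E > V_b: inside the barrier k₂ = √(2m(E − V_b))/ℏ = 1.764, k₂a = 0.6172.
Matching at both interfaces gives T⁻¹ = 1 + V_b² sin²(k₂a) / [4E(E − V_b)] = 1.028, hence T = 0.973.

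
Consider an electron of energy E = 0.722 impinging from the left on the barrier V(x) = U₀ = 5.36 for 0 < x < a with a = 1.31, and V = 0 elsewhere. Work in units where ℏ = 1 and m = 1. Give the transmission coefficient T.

T = 0.000639

Since E < U₀ the interior solution is evanescent with decay constant κ = √(2m(U₀ − E))/ℏ = 3.046.
κa = 3.990, sinh(κa) = 27.01.
Matching ψ, ψ′ at both faces gives T = [1 + U₀² sinh²(κa) / (4E(U₀ − E))]⁻¹ = 1/1566 = 0.000639.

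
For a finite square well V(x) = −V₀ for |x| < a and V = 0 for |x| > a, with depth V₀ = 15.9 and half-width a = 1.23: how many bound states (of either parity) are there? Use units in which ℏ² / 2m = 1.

The dimensionless depth is z₀ = a√(2mV₀)/ℏ = 1.23 × √(15.90) = 4.905.
A new bound state (alternating even/odd) appears each time z₀ passes a multiple of π/2, so N = ⌊2z₀/π⌋ + 1 = ⌊3.122⌋ + 1 = 4.

N = 4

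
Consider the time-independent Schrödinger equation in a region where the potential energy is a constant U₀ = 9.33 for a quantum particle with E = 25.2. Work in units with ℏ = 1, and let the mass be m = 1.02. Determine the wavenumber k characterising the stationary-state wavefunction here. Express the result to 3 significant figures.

k = 5.69

With E > U₀ the solution is oscillatory, ψ ∝ e^{±ikx} with k = √(2m(E − U₀))/ℏ.
k = √(2 × 1.02 × 15.87) = 5.690.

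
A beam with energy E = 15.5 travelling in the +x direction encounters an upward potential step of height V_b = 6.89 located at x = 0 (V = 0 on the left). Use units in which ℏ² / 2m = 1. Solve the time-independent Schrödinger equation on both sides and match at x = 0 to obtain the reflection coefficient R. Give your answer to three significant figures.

On each side the TISE gives plane waves with k = √(2m(E − V))/ℏ: k₁ = √(2·½·15.5) = 3.937, k₂ = √(2·½·8.61) = 2.934.
Matching ψ and ψ′ at x = 0 gives r = (k₁ − k₂)/(k₁ + k₂), so R = r² = 0.02130 and T = 1 − R = 0.9787.

R = 0.0213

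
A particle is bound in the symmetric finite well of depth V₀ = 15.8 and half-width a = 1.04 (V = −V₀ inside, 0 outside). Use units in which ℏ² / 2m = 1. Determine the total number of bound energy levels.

Define the well-strength parameter z₀ = (a/ℏ)√(2mV₀) = 1.04 × √(2·0.5·15.8) = 4.134.
The even/odd transcendental equations gain one root per π/2 in z₀, giving N = 1 + ⌊2z₀/π⌋ = 1 + ⌊2.632⌋ = 3.

N = 3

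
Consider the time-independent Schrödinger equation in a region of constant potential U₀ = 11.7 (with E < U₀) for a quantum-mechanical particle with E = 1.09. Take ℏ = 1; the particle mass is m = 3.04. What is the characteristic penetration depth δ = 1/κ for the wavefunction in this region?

δ = 0.125

Since E < U₀ the TISE in this region is ψ'' = κ²ψ with κ = √(2m(U₀ − E))/ℏ.
κ = √(2 × 3.04 × 10.61) = 8.032. The penetration depth is δ = 1/κ = 0.125.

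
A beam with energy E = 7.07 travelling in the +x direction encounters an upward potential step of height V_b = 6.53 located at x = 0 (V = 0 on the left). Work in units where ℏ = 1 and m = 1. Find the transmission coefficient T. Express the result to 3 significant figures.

The wavenumbers are k₁ = √(2mE)/ℏ = 3.760 on the left and k₂ = √(2m(E − V_b))/ℏ = 1.039 on the right.
Continuity of ψ and ψ′ at the step yields the reflection amplitude r = (k₁ − k₂)/(k₁ + k₂) = 0.5669; thus R = |r|² = 0.3214, T = 0.6786.

T = 0.679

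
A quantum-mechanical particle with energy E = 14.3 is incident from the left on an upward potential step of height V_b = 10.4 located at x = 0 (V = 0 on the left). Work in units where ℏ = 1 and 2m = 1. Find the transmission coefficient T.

On each side the TISE gives plane waves with k = √(2m(E − V))/ℏ: k₁ = √(2·½·14.3) = 3.782, k₂ = √(2·½·3.9) = 1.975.
Continuity of ψ and ψ′ at the step yields the reflection amplitude r = (k₁ − k₂)/(k₁ + k₂) = 0.3139; thus R = |r|² = 0.09851, T = 0.9015.

T = 0.901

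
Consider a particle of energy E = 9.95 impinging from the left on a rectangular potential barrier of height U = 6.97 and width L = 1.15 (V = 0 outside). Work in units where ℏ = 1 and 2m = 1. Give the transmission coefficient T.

T = 0.744

Above the barrier the interior wavenumber is k₂ = √(2m(E − U))/ℏ = 1.726, giving phase k₂L = 1.985.
Matching at both interfaces gives T⁻¹ = 1 + U² sin²(k₂L) / [4E(E − U)] = 1.343, hence T = 0.744.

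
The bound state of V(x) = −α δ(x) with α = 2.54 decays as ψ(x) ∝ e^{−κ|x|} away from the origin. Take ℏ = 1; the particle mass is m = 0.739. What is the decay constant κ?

Integrate −(ℏ²/2m)ψ'' − αδ(x)ψ = Eψ from −ε to +ε: the ψ'' term gives ψ'(0⁺) − ψ'(0⁻) and the δ term gives −(2mα/ℏ²)ψ(0).
With ψ ∝ e^{−κ|x|} this yields −2κ = −2mα/ℏ², so κ = mα/ℏ² = 1.877.

κ = 1.88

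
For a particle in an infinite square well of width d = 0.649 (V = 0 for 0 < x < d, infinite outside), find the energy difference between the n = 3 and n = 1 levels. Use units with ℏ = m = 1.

E_n = n²π²ℏ²/(2md²), so ΔE = (3² − 1²) π²ℏ²/(2md²).
ΔE = 8 × π² / (2 × 1 × 0.649²) = 93.73.

ΔE = 93.7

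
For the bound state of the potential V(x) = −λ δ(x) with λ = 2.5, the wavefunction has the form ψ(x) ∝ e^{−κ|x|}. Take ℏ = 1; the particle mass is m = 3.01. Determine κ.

κ = 7.53

Integrate −(ℏ²/2m)ψ'' − λδ(x)ψ = Eψ from −ε to +ε: the ψ'' term gives ψ'(0⁺) − ψ'(0⁻) and the δ term gives −(2mλ/ℏ²)ψ(0).
With ψ ∝ e^{−κ|x|} this yields −2κ = −2mλ/ℏ², so κ = mλ/ℏ² = 7.525.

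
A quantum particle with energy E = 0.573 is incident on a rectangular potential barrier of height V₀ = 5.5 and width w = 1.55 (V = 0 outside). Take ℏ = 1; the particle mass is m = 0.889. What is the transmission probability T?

T = 0.000155

Since E < V₀ the interior solution is evanescent with decay constant κ = √(2m(V₀ − E))/ℏ = 2.960.
κw = 4.588, sinh(κw) = 49.13.
Matching ψ, ψ′ at both faces gives T = [1 + V₀² sinh²(κw) / (4E(V₀ − E))]⁻¹ = 1/6466 = 0.000155.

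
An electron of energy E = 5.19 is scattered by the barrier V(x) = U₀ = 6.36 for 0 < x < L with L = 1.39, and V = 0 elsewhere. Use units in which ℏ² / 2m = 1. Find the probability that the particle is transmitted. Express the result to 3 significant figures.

T = 0.116

E < U₀: inside the barrier ψ ∝ e^{±κx} with κ = √(2m(U₀ − E))/ℏ = 1.082.
κL = 1.504, sinh(κL) = 2.138.
Matching ψ, ψ′ at both faces gives T = [1 + U₀² sinh²(κL) / (4E(U₀ − E))]⁻¹ = 1/8.609 = 0.116.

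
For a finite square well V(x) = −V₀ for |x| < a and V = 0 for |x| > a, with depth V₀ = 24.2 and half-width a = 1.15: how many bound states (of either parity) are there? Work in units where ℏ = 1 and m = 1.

N = 6

The dimensionless depth is z₀ = a√(2mV₀)/ℏ = 1.15 × √(48.40) = 8.001.
The even/odd transcendental equations gain one root per π/2 in z₀, giving N = 1 + ⌊2z₀/π⌋ = 1 + ⌊5.093⌋ = 6.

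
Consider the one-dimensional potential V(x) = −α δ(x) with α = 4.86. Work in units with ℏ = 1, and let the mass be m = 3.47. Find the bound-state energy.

E = -41.0

The bound state is ψ(x) = √κ e^{−κ|x|}. The derivative jump ψ'(0⁺) − ψ'(0⁻) = −(2mα/ℏ²)ψ(0) fixes κ = mα/ℏ² = 16.86.
Then E = −ℏ²κ²/(2m) = −mα²/(2ℏ²) = -40.98.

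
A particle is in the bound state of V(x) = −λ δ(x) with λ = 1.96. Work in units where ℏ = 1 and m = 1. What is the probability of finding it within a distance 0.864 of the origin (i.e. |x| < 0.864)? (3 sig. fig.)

P = 0.966

The normalised bound state is ψ = √κ e^{−κ|x|} with κ = mλ/ℏ² = 1.960.
P(|x| < d) = ∫_{−d}^{d} κ e^{−2κ|x|} dx = 1 − e^{−2κd} = 1 − e^{−3.387} = 0.9662.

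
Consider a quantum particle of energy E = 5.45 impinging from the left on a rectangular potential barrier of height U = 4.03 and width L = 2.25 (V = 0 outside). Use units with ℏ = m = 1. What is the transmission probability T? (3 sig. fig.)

Above the barrier the interior wavenumber is k₂ = √(2m(E − U))/ℏ = 1.685, giving phase k₂L = 3.792.
T = [1 + U² sin²(k₂L) / (4E(E − U))]⁻¹ = 1/1.192 = 0.839.

T = 0.839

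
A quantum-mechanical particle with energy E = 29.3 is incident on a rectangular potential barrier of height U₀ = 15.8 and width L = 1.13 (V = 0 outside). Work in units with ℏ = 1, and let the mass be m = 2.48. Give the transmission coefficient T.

E > U₀: inside the barrier k₂ = √(2m(E − U₀))/ℏ = 8.183, k₂L = 9.247.
Matching at both interfaces gives T⁻¹ = 1 + U₀² sin²(k₂L) / [4E(E − U₀)] = 1.005, hence T = 0.995.

T = 0.995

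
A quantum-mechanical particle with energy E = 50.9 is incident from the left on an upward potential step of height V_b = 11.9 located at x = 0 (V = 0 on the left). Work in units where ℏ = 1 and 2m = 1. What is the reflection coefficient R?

The wavenumbers are k₁ = √(2mE)/ℏ = 7.134 on the left and k₂ = √(2m(E − V_b))/ℏ = 6.245 on the right.
Matching ψ and ψ′ at x = 0 gives r = (k₁ − k₂)/(k₁ + k₂), so R = r² = 0.004419 and T = 1 − R = 0.9956.

R = 0.00442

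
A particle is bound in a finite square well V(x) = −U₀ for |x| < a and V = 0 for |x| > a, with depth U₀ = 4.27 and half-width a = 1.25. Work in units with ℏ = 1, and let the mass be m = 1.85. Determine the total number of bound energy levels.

Define the well-strength parameter z₀ = (a/ℏ)√(2mU₀) = 1.25 × √(2·1.85·4.27) = 4.968.
The even/odd transcendental equations gain one root per π/2 in z₀, giving N = 1 + ⌊2z₀/π⌋ = 1 + ⌊3.163⌋ = 4.

N = 4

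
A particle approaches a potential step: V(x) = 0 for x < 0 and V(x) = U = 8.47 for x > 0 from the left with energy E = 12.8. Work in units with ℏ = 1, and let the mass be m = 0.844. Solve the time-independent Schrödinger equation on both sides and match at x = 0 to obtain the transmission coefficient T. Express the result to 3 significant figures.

On each side the TISE gives plane waves with k = √(2m(E − V))/ℏ: k₁ = √(2·0.844·12.8) = 4.648, k₂ = √(2·0.844·4.33) = 2.704.
Matching ψ and ψ′ at x = 0 gives r = (k₁ − k₂)/(k₁ + k₂), so R = r² = 0.06997 and T = 1 − R = 0.9300.

T = 0.930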